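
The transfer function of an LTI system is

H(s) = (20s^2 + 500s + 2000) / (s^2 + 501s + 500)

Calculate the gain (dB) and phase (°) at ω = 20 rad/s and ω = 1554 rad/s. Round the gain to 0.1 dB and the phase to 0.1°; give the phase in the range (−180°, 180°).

Substitute s = j20:
Numerator: 20(j20)^2 + 500(j20) + 2000 = -6000 + j10000
Denominator: (j20)^2 + 501(j20) + 500 = 100 + j10020
|N| = √(6000² + 10000²) ≈ 11662, ∠N ≈ 120.96°
|D| = √(100² + 10020²) ≈ 10020, ∠D ≈ 89.43°
|H| = 11662 / 10020 ≈ 1.1639
Gain = 20 log₁₀(1.1639) ≈ 1.32 dB
∠H = 120.96° − 89.43° = 31.53°

Substitute s = j1554:
Numerator: 20(j1554)^2 + 500(j1554) + 2000 = -48296320 + j777000
Denominator: (j1554)^2 + 501(j1554) + 500 = -2414416 + j778554
|N| = √(48296320² + 777000²) ≈ 4.8303e+07, ∠N ≈ 179.08°
|D| = √(2414416² + 778554²) ≈ 2.5368e+06, ∠D ≈ 162.13°
|H| = 4.8303e+07 / 2.5368e+06 ≈ 19.041
Gain = 20 log₁₀(19.041) ≈ 25.59 dB
∠H = 179.08° − 162.13° = 16.95°

ω = 20: 1.3 dB, 31.5°; ω = 1554: 25.6 dB, 17.0°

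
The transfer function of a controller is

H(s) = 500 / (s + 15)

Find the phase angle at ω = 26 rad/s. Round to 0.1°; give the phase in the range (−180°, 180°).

Substitute s = j26:
Numerator: 500 = 500 + j0
Denominator: (j26) + 15 = 15 + j26
|N| = √(500² + 0²) ≈ 500, ∠N ≈ 0.00°
|D| = √(15² + 26²) ≈ 30.017, ∠D ≈ 60.02°
∠H = 0.00° − 60.02° = -60.02°

-60.0°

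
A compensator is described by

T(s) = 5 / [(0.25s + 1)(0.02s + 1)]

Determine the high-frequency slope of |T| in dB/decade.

-40 dB/decade

Each pole contributes −20 dB/decade at high frequency; each zero contributes +20 dB/decade.
Net: 0 zero(s) − 2 pole(s) → -40 dB/decade.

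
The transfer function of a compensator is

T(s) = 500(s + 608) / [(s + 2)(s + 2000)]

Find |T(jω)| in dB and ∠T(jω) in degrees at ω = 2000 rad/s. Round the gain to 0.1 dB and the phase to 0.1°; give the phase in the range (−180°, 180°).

-14.7 dB, -61.9°

At s = jω = j2000:
zero (s+608): 608 + j2000 → |·| = √(608²+2000²) = √4369664 ≈ 2090.4, ∠ = arctan(2000/608) ≈ 73.09°
pole (s+2): 2 + j2000 → |·| = √(2²+2000²) = √4000004 ≈ 2000, ∠ = arctan(2000/2) ≈ 89.94°
pole (s+2000): 2000 + j2000 → |·| = √(2000²+2000²) = √8000000 ≈ 2828.4, ∠ = arctan(2000/2000) ≈ 45.00°
|T| = 500 · 2090.4 / 5.6568e+06 ≈ 0.18477
Gain = 20 log₁₀(0.18477) ≈ -14.67 dB
∠T = 73.09° − 134.94° = -61.85°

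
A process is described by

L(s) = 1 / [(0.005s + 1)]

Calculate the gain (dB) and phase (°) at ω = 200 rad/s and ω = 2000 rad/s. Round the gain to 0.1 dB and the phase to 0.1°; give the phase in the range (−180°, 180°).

At ω = 200 rad/s:
pole (1 + j200·0.005) = 1 + j1 → |·| ≈ 1.4142, ∠ ≈ 45.00°
|L| = 1 · 1 / (1.4142) ≈ 0.70711
Gain = 20 log₁₀(0.70711) ≈ -3.01 dB
∠L = (0°) − (45.00°) = -45.00°

At ω = 2000 rad/s:
pole (1 + j2000·0.005) = 1 + j10 → |·| ≈ 10.05, ∠ ≈ 84.29°
|L| = 1 · 1 / (10.05) ≈ 0.099502
Gain = 20 log₁₀(0.099502) ≈ -20.04 dB
∠L = (0°) − (84.29°) = -84.29°

ω = 200: -3.0 dB, -45.0°; ω = 2000: -20.0 dB, -84.3°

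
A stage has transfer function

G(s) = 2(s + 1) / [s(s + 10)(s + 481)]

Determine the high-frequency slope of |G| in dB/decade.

-40 dB/decade

Each pole contributes −20 dB/decade at high frequency; each zero contributes +20 dB/decade.
Net: 1 zero(s) − 3 pole(s) → -40 dB/decade.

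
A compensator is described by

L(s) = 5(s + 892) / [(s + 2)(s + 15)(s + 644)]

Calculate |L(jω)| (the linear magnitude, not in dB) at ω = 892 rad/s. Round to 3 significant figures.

At s = jω = j892:
zero (s+892): 892 + j892 → |·| = √(892²+892²) = √1591328 ≈ 1261.5, ∠ = arctan(892/892) ≈ 45.00°
pole (s+2): 2 + j892 → |·| = √(2²+892²) = √795668 ≈ 892, ∠ = arctan(892/2) ≈ 89.87°
pole (s+15): 15 + j892 → |·| = √(15²+892²) = √795889 ≈ 892.13, ∠ = arctan(892/15) ≈ 89.04°
pole (s+644): 644 + j892 → |·| = √(644²+892²) = √1210400 ≈ 1100.2, ∠ = arctan(892/644) ≈ 54.17°
|L| = 5 · 1261.5 / 8.7552e+08 ≈ 7.2043e-06

7.20e-06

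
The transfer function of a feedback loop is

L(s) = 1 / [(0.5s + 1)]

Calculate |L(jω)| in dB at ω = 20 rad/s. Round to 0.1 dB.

At ω = 20 rad/s:
pole (1 + j20·0.5) = 1 + j10 → |·| ≈ 10.05, ∠ ≈ 84.29°
|L| = 1 · 1 / (10.05) ≈ 0.099502
Gain = 20 log₁₀(0.099502) ≈ -20.04 dB

-20.0 dB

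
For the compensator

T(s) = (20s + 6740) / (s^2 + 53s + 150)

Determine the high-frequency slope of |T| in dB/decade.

Each pole contributes −20 dB/decade at high frequency; each zero contributes +20 dB/decade.
Net: 1 zero(s) − 2 pole(s) → -20 dB/decade.

-20 dB/decade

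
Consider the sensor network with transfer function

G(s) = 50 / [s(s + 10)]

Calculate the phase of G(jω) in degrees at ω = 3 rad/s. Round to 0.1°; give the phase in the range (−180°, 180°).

At s = jω = j3:
pole (s+10): 10 + j3 → |·| = √(10²+3²) = √109 ≈ 10.44, ∠ = arctan(3/10) ≈ 16.70°
pole at origin: |s| = 3, ∠ = 90.00° (in denominator)
∠G = 0.00° − 106.70° = -106.70°

-106.7°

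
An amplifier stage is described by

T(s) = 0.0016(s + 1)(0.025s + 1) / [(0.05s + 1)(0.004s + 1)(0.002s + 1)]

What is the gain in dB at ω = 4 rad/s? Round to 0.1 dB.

At ω = 4 rad/s:
zero (1 + j4·1) = 1 + j4 → |·| ≈ 4.1231, ∠ ≈ 75.96°
zero (1 + j4·0.025) = 1 + j0.1 → |·| ≈ 1.005, ∠ ≈ 5.71°
pole (1 + j4·0.05) = 1 + j0.2 → |·| ≈ 1.0198, ∠ ≈ 11.31°
pole (1 + j4·0.004) = 1 + j0.016 → |·| ≈ 1.0001, ∠ ≈ 0.92°
pole (1 + j4·0.002) = 1 + j0.008 → |·| ≈ 1, ∠ ≈ 0.46°
|T| = 0.0016 · 4.1231 · 1.005 / (1.0198 · 1.0001 · 1) ≈ 0.0065006
Gain = 20 log₁₀(0.0065006) ≈ -43.74 dB

-43.7 dB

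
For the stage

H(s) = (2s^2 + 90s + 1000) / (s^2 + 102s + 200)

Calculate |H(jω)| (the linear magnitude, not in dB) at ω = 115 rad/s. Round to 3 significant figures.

1.57

Substitute s = j115:
Numerator: 2(j115)^2 + 90(j115) + 1000 = -25450 + j10350
Denominator: (j115)^2 + 102(j115) + 200 = -13025 + j11730
|N| = √(25450² + 10350²) ≈ 27474, ∠N ≈ 157.87°
|D| = √(13025² + 11730²) ≈ 17528, ∠D ≈ 137.99°
|H| = 27474 / 17528 ≈ 1.5674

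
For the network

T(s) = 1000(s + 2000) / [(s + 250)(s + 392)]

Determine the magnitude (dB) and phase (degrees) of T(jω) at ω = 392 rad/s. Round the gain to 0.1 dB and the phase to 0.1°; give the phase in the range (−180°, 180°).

At s = jω = j392:
zero (s+2000): 2000 + j392 → |·| = √(2000²+392²) = √4153664 ≈ 2038.1, ∠ = arctan(392/2000) ≈ 11.09°
pole (s+250): 250 + j392 → |·| = √(250²+392²) = √216164 ≈ 464.93, ∠ = arctan(392/250) ≈ 57.47°
pole (s+392): 392 + j392 → |·| = √(392²+392²) = √307328 ≈ 554.37, ∠ = arctan(392/392) ≈ 45.00°
|T| = 1000 · 2038.1 / 2.5774e+05 ≈ 7.9076
Gain = 20 log₁₀(7.9076) ≈ 17.96 dB
∠T = 11.09° − 102.47° = -91.38°

18.0 dB, -91.4°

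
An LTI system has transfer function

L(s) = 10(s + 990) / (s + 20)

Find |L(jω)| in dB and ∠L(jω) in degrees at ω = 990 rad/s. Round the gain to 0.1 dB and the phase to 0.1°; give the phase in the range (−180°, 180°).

At s = jω = j990:
zero (s+990): 990 + j990 → |·| = √(990²+990²) = √1960200 ≈ 1400.1, ∠ = arctan(990/990) ≈ 45.00°
pole (s+20): 20 + j990 → |·| = √(20²+990²) = √980500 ≈ 990.2, ∠ = arctan(990/20) ≈ 88.84°
|L| = 10 · 1400.1 / 990.2 ≈ 14.14
Gain = 20 log₁₀(14.14) ≈ 23.01 dB
∠L = 45.00° − 88.84° = -43.84°

23.0 dB, -43.8°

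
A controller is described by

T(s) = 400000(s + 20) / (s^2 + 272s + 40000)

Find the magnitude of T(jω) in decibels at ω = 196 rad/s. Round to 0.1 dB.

63.4 dB

At s = jω = j196:
zero (s+20): 20 + j196 → |·| = √(20²+196²) = √38816 ≈ 197.02, ∠ = arctan(196/20) ≈ 84.17°
quadratic: (j196)² + 272·j196 + 40000 = 1584 + j53312 → |·| ≈ 53336, ∠ ≈ 88.30°
|T| = 400000 · 197.02 / 53336 ≈ 1477.6
Gain = 20 log₁₀(1477.6) ≈ 63.39 dB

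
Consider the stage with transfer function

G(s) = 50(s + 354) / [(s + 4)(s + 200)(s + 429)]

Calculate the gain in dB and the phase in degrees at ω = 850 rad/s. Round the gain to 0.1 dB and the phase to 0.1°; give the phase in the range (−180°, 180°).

-83.7 dB, -162.3°

At s = jω = j850:
zero (s+354): 354 + j850 → |·| = √(354²+850²) = √847816 ≈ 920.77, ∠ = arctan(850/354) ≈ 67.39°
pole (s+4): 4 + j850 → |·| = √(4²+850²) = √722516 ≈ 850.01, ∠ = arctan(850/4) ≈ 89.73°
pole (s+200): 200 + j850 → |·| = √(200²+850²) = √762500 ≈ 873.21, ∠ = arctan(850/200) ≈ 76.76°
pole (s+429): 429 + j850 → |·| = √(429²+850²) = √906541 ≈ 952.12, ∠ = arctan(850/429) ≈ 63.22°
|G| = 50 · 920.77 / 7.067e+08 ≈ 6.5146e-05
Gain = 20 log₁₀(6.5146e-05) ≈ -83.72 dB
∠G = 67.39° − 229.71° = -162.32°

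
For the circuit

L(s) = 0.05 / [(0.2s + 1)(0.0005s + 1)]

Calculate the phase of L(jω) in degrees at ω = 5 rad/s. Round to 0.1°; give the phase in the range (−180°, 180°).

At ω = 5 rad/s:
pole (1 + j5·0.2) = 1 + j1 → |·| ≈ 1.4142, ∠ ≈ 45.00°
pole (1 + j5·0.0005) = 1 + j0.0025 → |·| ≈ 1, ∠ ≈ 0.14°
∠L = (0°) − (45.00° + 0.14°) = -45.14°

-45.1°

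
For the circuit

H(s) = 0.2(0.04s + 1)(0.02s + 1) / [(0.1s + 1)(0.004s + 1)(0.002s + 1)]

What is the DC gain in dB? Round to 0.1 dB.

-14.0 dB

H(0) = 0.2 · 1 / 1 = 0.2
20 log₁₀(0.2) ≈ -13.98 dB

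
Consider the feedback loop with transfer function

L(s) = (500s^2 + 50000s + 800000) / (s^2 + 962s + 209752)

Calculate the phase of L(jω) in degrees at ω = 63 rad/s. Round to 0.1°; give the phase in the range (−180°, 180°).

Substitute s = j63:
Numerator: 500(j63)^2 + 50000(j63) + 800000 = -1184500 + j3150000
Denominator: (j63)^2 + 962(j63) + 209752 = 205783 + j60606
|N| = √(1184500² + 3150000²) ≈ 3.3653e+06, ∠N ≈ 110.61°
|D| = √(205783² + 60606²) ≈ 2.1452e+05, ∠D ≈ 16.41°
∠L = 110.61° − 16.41° = 94.20°

94.2°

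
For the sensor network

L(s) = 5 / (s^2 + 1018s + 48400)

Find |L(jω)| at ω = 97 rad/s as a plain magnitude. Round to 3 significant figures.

Substitute s = j97:
Numerator: 5 = 5 + j0
Denominator: (j97)^2 + 1018(j97) + 48400 = 38991 + j98746
|N| = √(5² + 0²) ≈ 5, ∠N ≈ 0.00°
|D| = √(38991² + 98746²) ≈ 1.0617e+05, ∠D ≈ 68.45°
|L| = 5 / 1.0617e+05 ≈ 4.7094e-05

4.71e-05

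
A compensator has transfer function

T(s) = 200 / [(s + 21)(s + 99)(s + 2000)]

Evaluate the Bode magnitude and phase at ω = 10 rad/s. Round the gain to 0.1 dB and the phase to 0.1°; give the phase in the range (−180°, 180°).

-87.3 dB, -31.5°

At s = jω = j10:
pole (s+21): 21 + j10 → |·| = √(21²+10²) = √541 ≈ 23.259, ∠ = arctan(10/21) ≈ 25.46°
pole (s+99): 99 + j10 → |·| = √(99²+10²) = √9901 ≈ 99.504, ∠ = arctan(10/99) ≈ 5.77°
pole (s+2000): 2000 + j10 → |·| = √(2000²+10²) = √4000100 ≈ 2000, ∠ = arctan(10/2000) ≈ 0.29°
|T| = 200 / 4.6287e+06 ≈ 4.3209e-05
Gain = 20 log₁₀(4.3209e-05) ≈ -87.29 dB
∠T = 0.00° − 31.52° = -31.52°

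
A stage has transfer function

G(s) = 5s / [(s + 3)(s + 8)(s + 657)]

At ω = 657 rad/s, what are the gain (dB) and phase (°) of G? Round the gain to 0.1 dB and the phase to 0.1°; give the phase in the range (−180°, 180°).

-101.7 dB, -134.0°

At s = jω = j657:
zero at origin: s = j657 → |·| = 657, ∠ = 90.00°
pole (s+3): 3 + j657 → |·| = √(3²+657²) = √431658 ≈ 657.01, ∠ = arctan(657/3) ≈ 89.74°
pole (s+8): 8 + j657 → |·| = √(8²+657²) = √431713 ≈ 657.05, ∠ = arctan(657/8) ≈ 89.30°
pole (s+657): 657 + j657 → |·| = √(657²+657²) = √863298 ≈ 929.14, ∠ = arctan(657/657) ≈ 45.00°
|G| = 5 · 657 / 4.011e+08 ≈ 8.19e-06
Gain = 20 log₁₀(8.19e-06) ≈ -101.73 dB
∠G = 90.00° − 224.04° = -134.04°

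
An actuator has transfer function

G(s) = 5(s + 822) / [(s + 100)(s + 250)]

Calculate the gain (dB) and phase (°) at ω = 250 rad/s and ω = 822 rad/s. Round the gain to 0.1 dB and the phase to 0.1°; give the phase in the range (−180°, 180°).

ω = 250: -26.9 dB, -96.3°; ω = 822: -41.8 dB, -111.1°

At s = jω = j250:
zero (s+822): 822 + j250 → |·| = √(822²+250²) = √738184 ≈ 859.18, ∠ = arctan(250/822) ≈ 16.92°
pole (s+100): 100 + j250 → |·| = √(100²+250²) = √72500 ≈ 269.26, ∠ = arctan(250/100) ≈ 68.20°
pole (s+250): 250 + j250 → |·| = √(250²+250²) = √125000 ≈ 353.55, ∠ = arctan(250/250) ≈ 45.00°
|G| = 5 · 859.18 / 95197 ≈ 0.045126
Gain = 20 log₁₀(0.045126) ≈ -26.91 dB
∠G = 16.92° − 113.20° = -96.28°

At s = jω = j822:
zero (s+822): 822 + j822 → |·| = √(822²+822²) = √1351368 ≈ 1162.5, ∠ = arctan(822/822) ≈ 45.00°
pole (s+100): 100 + j822 → |·| = √(100²+822²) = √685684 ≈ 828.06, ∠ = arctan(822/100) ≈ 83.06°
pole (s+250): 250 + j822 → |·| = √(250²+822²) = √738184 ≈ 859.18, ∠ = arctan(822/250) ≈ 73.08°
|G| = 5 · 1162.5 / 7.1145e+05 ≈ 0.0081699
Gain = 20 log₁₀(0.0081699) ≈ -41.76 dB
∠G = 45.00° − 156.14° = -111.14°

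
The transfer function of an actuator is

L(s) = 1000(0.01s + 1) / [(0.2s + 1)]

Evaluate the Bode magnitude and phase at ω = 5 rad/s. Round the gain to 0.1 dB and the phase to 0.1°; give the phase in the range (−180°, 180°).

At ω = 5 rad/s:
zero (1 + j5·0.01) = 1 + j0.05 → |·| ≈ 1.0012, ∠ ≈ 2.86°
pole (1 + j5·0.2) = 1 + j1 → |·| ≈ 1.4142, ∠ ≈ 45.00°
|L| = 1000 · 1.0012 / (1.4142) ≈ 707.96
Gain = 20 log₁₀(707.96) ≈ 57.00 dB
∠L = (2.86°) − (45.00°) = -42.14°

57.0 dB, -42.1°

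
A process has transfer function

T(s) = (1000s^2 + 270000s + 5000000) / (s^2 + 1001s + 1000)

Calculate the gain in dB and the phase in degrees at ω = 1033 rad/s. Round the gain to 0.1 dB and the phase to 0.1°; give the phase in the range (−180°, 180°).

57.4 dB, 29.4°

Substitute s = j1033:
Numerator: 1000(j1033)^2 + 270000(j1033) + 5000000 = -1062089000 + j278910000
Denominator: (j1033)^2 + 1001(j1033) + 1000 = -1066089 + j1034033
|N| = √(1062089000² + 278910000²) ≈ 1.0981e+09, ∠N ≈ 165.29°
|D| = √(1066089² + 1034033²) ≈ 1.4852e+06, ∠D ≈ 135.87°
|T| = 1.0981e+09 / 1.4852e+06 ≈ 739.36
Gain = 20 log₁₀(739.36) ≈ 57.38 dB
∠T = 165.29° − 135.87° = 29.42°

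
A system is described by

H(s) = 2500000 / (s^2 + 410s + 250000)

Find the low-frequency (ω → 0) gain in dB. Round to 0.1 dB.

20.0 dB

H(0) = 2500000 / 250000 = 10
20 log₁₀(10) ≈ 20.00 dB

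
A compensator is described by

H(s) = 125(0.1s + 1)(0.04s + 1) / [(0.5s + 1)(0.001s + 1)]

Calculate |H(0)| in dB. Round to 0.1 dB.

H(0) = 125 · 1 / 1 = 125
20 log₁₀(125) ≈ 41.94 dB

41.9 dB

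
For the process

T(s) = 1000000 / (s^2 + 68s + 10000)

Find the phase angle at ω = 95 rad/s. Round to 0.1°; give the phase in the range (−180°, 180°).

At s = jω = j95:
quadratic: (j95)² + 68·j95 + 10000 = 975 + j6460 → |·| ≈ 6533.2, ∠ ≈ 81.42°
∠T = 0.00° − 81.42° = -81.42°

-81.4°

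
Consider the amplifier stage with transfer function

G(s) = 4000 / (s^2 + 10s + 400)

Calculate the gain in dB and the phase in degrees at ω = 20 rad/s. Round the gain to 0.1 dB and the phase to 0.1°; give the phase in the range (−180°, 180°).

At s = jω = j20:
quadratic: (j20)² + 10·j20 + 400 = 0 + j200 → |·| ≈ 200, ∠ ≈ 90.00°
|G| = 4000 / 200 ≈ 20
Gain = 20 log₁₀(20) ≈ 26.02 dB
∠G = 0.00° − 90.00° = -90.00°

26.0 dB, -90.0°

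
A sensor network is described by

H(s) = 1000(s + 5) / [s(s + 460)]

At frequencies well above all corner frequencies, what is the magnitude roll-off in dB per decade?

Each pole contributes −20 dB/decade at high frequency; each zero contributes +20 dB/decade.
Net: 1 zero(s) − 2 pole(s) → -20 dB/decade.

-20 dB/decade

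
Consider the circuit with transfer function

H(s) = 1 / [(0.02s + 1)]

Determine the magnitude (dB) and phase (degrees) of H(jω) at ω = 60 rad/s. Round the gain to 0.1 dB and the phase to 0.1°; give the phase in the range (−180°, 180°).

At ω = 60 rad/s:
pole (1 + j60·0.02) = 1 + j1.2 → |·| ≈ 1.562, ∠ ≈ 50.19°
|H| = 1 · 1 / (1.562) ≈ 0.6402
Gain = 20 log₁₀(0.6402) ≈ -3.87 dB
∠H = (0°) − (50.19°) = -50.19°

-3.9 dB, -50.2°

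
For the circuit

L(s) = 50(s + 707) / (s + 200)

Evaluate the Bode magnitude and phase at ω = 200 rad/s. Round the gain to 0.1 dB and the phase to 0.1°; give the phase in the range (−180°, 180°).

At s = jω = j200:
zero (s+707): 707 + j200 → |·| = √(707²+200²) = √539849 ≈ 734.74, ∠ = arctan(200/707) ≈ 15.80°
pole (s+200): 200 + j200 → |·| = √(200²+200²) = √80000 ≈ 282.84, ∠ = arctan(200/200) ≈ 45.00°
|L| = 50 · 734.74 / 282.84 ≈ 129.89
Gain = 20 log₁₀(129.89) ≈ 42.27 dB
∠L = 15.80° − 45.00° = -29.20°

42.3 dB, -29.2°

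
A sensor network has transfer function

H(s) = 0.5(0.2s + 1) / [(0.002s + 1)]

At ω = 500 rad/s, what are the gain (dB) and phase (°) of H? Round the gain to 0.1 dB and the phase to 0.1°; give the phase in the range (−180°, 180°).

At ω = 500 rad/s:
zero (1 + j500·0.2) = 1 + j100 → |·| ≈ 100, ∠ ≈ 89.43°
pole (1 + j500·0.002) = 1 + j1 → |·| ≈ 1.4142, ∠ ≈ 45.00°
|H| = 0.5 · 100 / (1.4142) ≈ 35.356
Gain = 20 log₁₀(35.356) ≈ 30.97 dB
∠H = (89.43°) − (45.00°) = 44.43°

31.0 dB, 44.4°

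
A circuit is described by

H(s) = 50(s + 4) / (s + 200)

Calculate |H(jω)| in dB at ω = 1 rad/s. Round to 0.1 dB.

At s = jω = j1:
zero (s+4): 4 + j1 → |·| = √(4²+1²) = √17 ≈ 4.1231, ∠ = arctan(1/4) ≈ 14.04°
pole (s+200): 200 + j1 → |·| = √(200²+1²) = √40001 ≈ 200, ∠ = arctan(1/200) ≈ 0.29°
|H| = 50 · 4.1231 / 200 ≈ 1.0308
Gain = 20 log₁₀(1.0308) ≈ 0.26 dB

0.3 dB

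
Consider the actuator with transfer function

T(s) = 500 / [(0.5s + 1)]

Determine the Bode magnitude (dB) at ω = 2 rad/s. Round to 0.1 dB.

51.0 dB

At ω = 2 rad/s:
pole (1 + j2·0.5) = 1 + j1 → |·| ≈ 1.4142, ∠ ≈ 45.00°
|T| = 500 · 1 / (1.4142) ≈ 353.56
Gain = 20 log₁₀(353.56) ≈ 50.97 dB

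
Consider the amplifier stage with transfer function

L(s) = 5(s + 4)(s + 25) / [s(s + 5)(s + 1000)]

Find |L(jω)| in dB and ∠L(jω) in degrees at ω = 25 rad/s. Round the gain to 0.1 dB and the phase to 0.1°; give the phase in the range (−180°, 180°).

At s = jω = j25:
zero (s+4): 4 + j25 → |·| = √(4²+25²) = √641 ≈ 25.318, ∠ = arctan(25/4) ≈ 80.91°
zero (s+25): 25 + j25 → |·| = √(25²+25²) = √1250 ≈ 35.355, ∠ = arctan(25/25) ≈ 45.00°
pole (s+5): 5 + j25 → |·| = √(5²+25²) = √650 ≈ 25.495, ∠ = arctan(25/5) ≈ 78.69°
pole (s+1000): 1000 + j25 → |·| = √(1000²+25²) = √1000625 ≈ 1000.3, ∠ = arctan(25/1000) ≈ 1.43°
pole at origin: |s| = 25, ∠ = 90.00° (in denominator)
|L| = 5 · 895.12 / 6.3757e+05 ≈ 0.0070198
Gain = 20 log₁₀(0.0070198) ≈ -43.07 dB
∠L = 125.91° − 170.12° = -44.21°

-43.1 dB, -44.2°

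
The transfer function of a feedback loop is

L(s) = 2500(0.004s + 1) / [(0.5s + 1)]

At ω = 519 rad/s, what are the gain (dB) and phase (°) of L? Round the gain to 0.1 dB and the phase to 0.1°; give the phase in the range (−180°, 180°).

At ω = 519 rad/s:
zero (1 + j519·0.004) = 1 + j2.076 → |·| ≈ 2.3043, ∠ ≈ 64.28°
pole (1 + j519·0.5) = 1 + j259.5 → |·| ≈ 259.5, ∠ ≈ 89.78°
|L| = 2500 · 2.3043 / (259.5) ≈ 22.199
Gain = 20 log₁₀(22.199) ≈ 26.93 dB
∠L = (64.28°) − (89.78°) = -25.50°

26.9 dB, -25.5°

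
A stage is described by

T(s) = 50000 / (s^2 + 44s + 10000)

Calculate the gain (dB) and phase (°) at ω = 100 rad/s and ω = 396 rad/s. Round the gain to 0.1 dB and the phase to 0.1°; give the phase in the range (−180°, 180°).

ω = 100: 21.1 dB, -90.0°; ω = 396: -9.4 dB, -173.2°

At s = jω = j100:
quadratic: (j100)² + 44·j100 + 10000 = 0 + j4400 → |·| ≈ 4400, ∠ ≈ 90.00°
|T| = 50000 / 4400 ≈ 11.364
Gain = 20 log₁₀(11.364) ≈ 21.11 dB
∠T = 0.00° − 90.00° = -90.00°

At s = jω = j396:
quadratic: (j396)² + 44·j396 + 10000 = -146816 + j17424 → |·| ≈ 1.4785e+05, ∠ ≈ 173.23°
|T| = 50000 / 1.4785e+05 ≈ 0.33818
Gain = 20 log₁₀(0.33818) ≈ -9.42 dB
∠T = 0.00° − 173.23° = -173.23°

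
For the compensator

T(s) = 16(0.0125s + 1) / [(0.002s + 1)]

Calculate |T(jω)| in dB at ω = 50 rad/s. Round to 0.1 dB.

At ω = 50 rad/s:
zero (1 + j50·0.0125) = 1 + j0.625 → |·| ≈ 1.1792, ∠ ≈ 32.01°
pole (1 + j50·0.002) = 1 + j0.1 → |·| ≈ 1.005, ∠ ≈ 5.71°
|T| = 16 · 1.1792 / (1.005) ≈ 18.773
Gain = 20 log₁₀(18.773) ≈ 25.47 dB

25.5 dB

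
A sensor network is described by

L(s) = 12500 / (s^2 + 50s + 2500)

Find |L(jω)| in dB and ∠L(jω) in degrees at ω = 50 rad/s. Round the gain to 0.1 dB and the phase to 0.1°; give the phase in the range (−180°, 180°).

At s = jω = j50:
quadratic: (j50)² + 50·j50 + 2500 = 0 + j2500 → |·| ≈ 2500, ∠ ≈ 90.00°
|L| = 12500 / 2500 ≈ 5
Gain = 20 log₁₀(5) ≈ 13.98 dB
∠L = 0.00° − 90.00° = -90.00°

14.0 dB, -90.0°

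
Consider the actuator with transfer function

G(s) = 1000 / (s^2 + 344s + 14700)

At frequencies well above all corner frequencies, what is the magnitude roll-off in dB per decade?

-40 dB/decade

Each pole contributes −20 dB/decade at high frequency; each zero contributes +20 dB/decade.
Net: 0 zero(s) − 2 pole(s) → -40 dB/decade.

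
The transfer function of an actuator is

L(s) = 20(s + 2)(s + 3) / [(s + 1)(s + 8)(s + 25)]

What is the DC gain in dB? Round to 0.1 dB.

L(0) = 20·2·3 / (1·8·25) = 0.6
20 log₁₀(0.6) ≈ -4.44 dB

-4.4 dB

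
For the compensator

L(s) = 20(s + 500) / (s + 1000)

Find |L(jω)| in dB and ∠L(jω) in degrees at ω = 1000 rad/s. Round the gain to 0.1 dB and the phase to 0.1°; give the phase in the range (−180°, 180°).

24.0 dB, 18.4°

At s = jω = j1000:
zero (s+500): 500 + j1000 → |·| = √(500²+1000²) = √1250000 ≈ 1118, ∠ = arctan(1000/500) ≈ 63.43°
pole (s+1000): 1000 + j1000 → |·| = √(1000²+1000²) = √2000000 ≈ 1414.2, ∠ = arctan(1000/1000) ≈ 45.00°
|L| = 20 · 1118 / 1414.2 ≈ 15.811
Gain = 20 log₁₀(15.811) ≈ 23.98 dB
∠L = 63.43° − 45.00° = 18.43°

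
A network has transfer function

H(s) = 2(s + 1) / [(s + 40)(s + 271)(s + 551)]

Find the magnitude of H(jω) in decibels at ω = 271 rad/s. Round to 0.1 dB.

-101.5 dB

At s = jω = j271:
zero (s+1): 1 + j271 → |·| = √(1²+271²) = √73442 ≈ 271, ∠ = arctan(271/1) ≈ 89.79°
pole (s+40): 40 + j271 → |·| = √(40²+271²) = √75041 ≈ 273.94, ∠ = arctan(271/40) ≈ 81.60°
pole (s+271): 271 + j271 → |·| = √(271²+271²) = √146882 ≈ 383.25, ∠ = arctan(271/271) ≈ 45.00°
pole (s+551): 551 + j271 → |·| = √(551²+271²) = √377042 ≈ 614.04, ∠ = arctan(271/551) ≈ 26.19°
|H| = 2 · 271 / 6.4467e+07 ≈ 8.4074e-06
Gain = 20 log₁₀(8.4074e-06) ≈ -101.51 dB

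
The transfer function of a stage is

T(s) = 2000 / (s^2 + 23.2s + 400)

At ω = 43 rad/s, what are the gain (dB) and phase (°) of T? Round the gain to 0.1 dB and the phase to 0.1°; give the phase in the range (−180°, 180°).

1.1 dB, -145.5°

At s = jω = j43:
quadratic: (j43)² + 23.2·j43 + 400 = -1449 + j997.6 → |·| ≈ 1759.2, ∠ ≈ 145.45°
|T| = 2000 / 1759.2 ≈ 1.1369
Gain = 20 log₁₀(1.1369) ≈ 1.11 dB
∠T = 0.00° − 145.45° = -145.45°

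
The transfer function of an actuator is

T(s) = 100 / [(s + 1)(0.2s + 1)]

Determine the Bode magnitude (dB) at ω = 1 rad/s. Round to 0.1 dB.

At ω = 1 rad/s:
pole (1 + j1·1) = 1 + j1 → |·| ≈ 1.4142, ∠ ≈ 45.00°
pole (1 + j1·0.2) = 1 + j0.2 → |·| ≈ 1.0198, ∠ ≈ 11.31°
|T| = 100 · 1 / (1.4142 · 1.0198) ≈ 69.338
Gain = 20 log₁₀(69.338) ≈ 36.82 dB

36.8 dB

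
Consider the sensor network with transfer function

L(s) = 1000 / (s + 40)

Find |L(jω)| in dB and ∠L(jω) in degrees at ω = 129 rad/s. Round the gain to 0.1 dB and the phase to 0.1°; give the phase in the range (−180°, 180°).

17.4 dB, -72.8°

Substitute s = j129:
Numerator: 1000 = 1000 + j0
Denominator: (j129) + 40 = 40 + j129
|N| = √(1000² + 0²) ≈ 1000, ∠N ≈ 0.00°
|D| = √(40² + 129²) ≈ 135.06, ∠D ≈ 72.77°
|L| = 1000 / 135.06 ≈ 7.4041
Gain = 20 log₁₀(7.4041) ≈ 17.39 dB
∠L = 0.00° − 72.77° = -72.77°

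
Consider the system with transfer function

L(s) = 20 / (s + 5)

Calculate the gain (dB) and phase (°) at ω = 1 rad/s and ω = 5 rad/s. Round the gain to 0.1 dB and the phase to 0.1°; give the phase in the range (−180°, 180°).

At s = jω = j1:
pole (s+5): 5 + j1 → |·| = √(5²+1²) = √26 ≈ 5.099, ∠ = arctan(1/5) ≈ 11.31°
|L| = 20 / 5.099 ≈ 3.9223
Gain = 20 log₁₀(3.9223) ≈ 11.87 dB
∠L = 0.00° − 11.31° = -11.31°

At s = jω = j5:
pole (s+5): 5 + j5 → |·| = √(5²+5²) = √50 ≈ 7.0711, ∠ = arctan(5/5) ≈ 45.00°
|L| = 20 / 7.0711 ≈ 2.8284
Gain = 20 log₁₀(2.8284) ≈ 9.03 dB
∠L = 0.00° − 45.00° = -45.00°

ω = 1: 11.9 dB, -11.3°; ω = 5: 9.0 dB, -45.0°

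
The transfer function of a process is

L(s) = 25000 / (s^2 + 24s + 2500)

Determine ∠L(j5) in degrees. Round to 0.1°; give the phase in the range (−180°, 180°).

At s = jω = j5:
quadratic: (j5)² + 24·j5 + 2500 = 2475 + j120 → |·| ≈ 2477.9, ∠ ≈ 2.78°
∠L = 0.00° − 2.78° = -2.78°

-2.8°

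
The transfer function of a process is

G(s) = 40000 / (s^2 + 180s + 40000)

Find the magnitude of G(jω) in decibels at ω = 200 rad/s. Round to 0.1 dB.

0.9 dB

At s = jω = j200:
quadratic: (j200)² + 180·j200 + 40000 = 0 + j36000 → |·| ≈ 36000, ∠ ≈ 90.00°
|G| = 40000 / 36000 ≈ 1.1111
Gain = 20 log₁₀(1.1111) ≈ 0.92 dB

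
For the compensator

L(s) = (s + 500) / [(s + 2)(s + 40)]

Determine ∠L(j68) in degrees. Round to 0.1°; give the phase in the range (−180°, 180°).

At s = jω = j68:
zero (s+500): 500 + j68 → |·| = √(500²+68²) = √254624 ≈ 504.6, ∠ = arctan(68/500) ≈ 7.74°
pole (s+2): 2 + j68 → |·| = √(2²+68²) = √4628 ≈ 68.029, ∠ = arctan(68/2) ≈ 88.32°
pole (s+40): 40 + j68 → |·| = √(40²+68²) = √6224 ≈ 78.892, ∠ = arctan(68/40) ≈ 59.53°
∠L = 7.74° − 147.85° = -140.11°

-140.1°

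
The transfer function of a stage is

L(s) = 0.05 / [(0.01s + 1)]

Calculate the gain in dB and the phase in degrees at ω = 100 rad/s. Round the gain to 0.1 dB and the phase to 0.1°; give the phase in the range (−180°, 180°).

At ω = 100 rad/s:
pole (1 + j100·0.01) = 1 + j1 → |·| ≈ 1.4142, ∠ ≈ 45.00°
|L| = 0.05 · 1 / (1.4142) ≈ 0.035356
Gain = 20 log₁₀(0.035356) ≈ -29.03 dB
∠L = (0°) − (45.00°) = -45.00°

-29.0 dB, -45.0°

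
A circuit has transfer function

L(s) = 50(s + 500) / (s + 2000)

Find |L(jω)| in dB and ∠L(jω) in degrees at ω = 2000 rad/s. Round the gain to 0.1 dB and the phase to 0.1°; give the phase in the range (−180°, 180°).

31.2 dB, 31.0°

At s = jω = j2000:
zero (s+500): 500 + j2000 → |·| = √(500²+2000²) = √4250000 ≈ 2061.6, ∠ = arctan(2000/500) ≈ 75.96°
pole (s+2000): 2000 + j2000 → |·| = √(2000²+2000²) = √8000000 ≈ 2828.4, ∠ = arctan(2000/2000) ≈ 45.00°
|L| = 50 · 2061.6 / 2828.4 ≈ 36.445
Gain = 20 log₁₀(36.445) ≈ 31.23 dB
∠L = 75.96° − 45.00° = 30.96°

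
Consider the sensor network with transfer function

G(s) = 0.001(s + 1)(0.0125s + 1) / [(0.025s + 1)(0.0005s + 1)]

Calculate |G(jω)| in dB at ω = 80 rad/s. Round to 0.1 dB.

-25.9 dB

At ω = 80 rad/s:
zero (1 + j80·1) = 1 + j80 → |·| ≈ 80.006, ∠ ≈ 89.28°
zero (1 + j80·0.0125) = 1 + j1 → |·| ≈ 1.4142, ∠ ≈ 45.00°
pole (1 + j80·0.025) = 1 + j2 → |·| ≈ 2.2361, ∠ ≈ 63.43°
pole (1 + j80·0.0005) = 1 + j0.04 → |·| ≈ 1.0008, ∠ ≈ 2.29°
|G| = 0.001 · 80.006 · 1.4142 / (2.2361 · 1.0008) ≈ 0.050559
Gain = 20 log₁₀(0.050559) ≈ -25.92 dB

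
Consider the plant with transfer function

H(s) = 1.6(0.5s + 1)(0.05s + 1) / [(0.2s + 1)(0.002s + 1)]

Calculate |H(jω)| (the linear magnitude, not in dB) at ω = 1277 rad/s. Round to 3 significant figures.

At ω = 1277 rad/s:
zero (1 + j1277·0.5) = 1 + j638.5 → |·| ≈ 638.5, ∠ ≈ 89.91°
zero (1 + j1277·0.05) = 1 + j63.85 → |·| ≈ 63.858, ∠ ≈ 89.10°
pole (1 + j1277·0.2) = 1 + j255.4 → |·| ≈ 255.4, ∠ ≈ 89.78°
pole (1 + j1277·0.002) = 1 + j2.554 → |·| ≈ 2.7428, ∠ ≈ 68.62°
|H| = 1.6 · 638.5 · 63.858 / (255.4 · 2.7428) ≈ 93.128

93.1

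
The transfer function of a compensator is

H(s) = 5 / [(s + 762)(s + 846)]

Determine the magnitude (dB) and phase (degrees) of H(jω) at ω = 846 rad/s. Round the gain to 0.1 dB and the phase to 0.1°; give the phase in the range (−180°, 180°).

-108.7 dB, -93.0°

At s = jω = j846:
pole (s+762): 762 + j846 → |·| = √(762²+846²) = √1296360 ≈ 1138.6, ∠ = arctan(846/762) ≈ 47.99°
pole (s+846): 846 + j846 → |·| = √(846²+846²) = √1431432 ≈ 1196.4, ∠ = arctan(846/846) ≈ 45.00°
|H| = 5 / 1.3622e+06 ≈ 3.6705e-06
Gain = 20 log₁₀(3.6705e-06) ≈ -108.71 dB
∠H = 0.00° − 92.99° = -92.99°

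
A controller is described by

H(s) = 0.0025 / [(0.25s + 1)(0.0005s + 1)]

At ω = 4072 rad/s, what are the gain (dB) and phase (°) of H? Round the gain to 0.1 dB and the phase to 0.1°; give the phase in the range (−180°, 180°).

At ω = 4072 rad/s:
pole (1 + j4072·0.25) = 1 + j1018 → |·| ≈ 1018, ∠ ≈ 89.94°
pole (1 + j4072·0.0005) = 1 + j2.036 → |·| ≈ 2.2683, ∠ ≈ 63.84°
|H| = 0.0025 · 1 / (1018 · 2.2683) ≈ 1.0827e-06
Gain = 20 log₁₀(1.0827e-06) ≈ -119.31 dB
∠H = (0°) − (89.94° + 63.84°) = -153.78°

-119.3 dB, -153.8°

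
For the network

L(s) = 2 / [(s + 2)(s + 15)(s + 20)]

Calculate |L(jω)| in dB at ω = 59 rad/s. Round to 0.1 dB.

At s = jω = j59:
pole (s+2): 2 + j59 → |·| = √(2²+59²) = √3485 ≈ 59.034, ∠ = arctan(59/2) ≈ 88.06°
pole (s+15): 15 + j59 → |·| = √(15²+59²) = √3706 ≈ 60.877, ∠ = arctan(59/15) ≈ 75.74°
pole (s+20): 20 + j59 → |·| = √(20²+59²) = √3881 ≈ 62.298, ∠ = arctan(59/20) ≈ 71.27°
|L| = 2 / 2.2389e+05 ≈ 8.933e-06
Gain = 20 log₁₀(8.933e-06) ≈ -100.98 dB

-101.0 dB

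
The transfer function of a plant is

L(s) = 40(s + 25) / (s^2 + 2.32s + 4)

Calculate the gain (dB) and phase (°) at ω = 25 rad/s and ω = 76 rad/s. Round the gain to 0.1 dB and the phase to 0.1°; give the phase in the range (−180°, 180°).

ω = 25: 7.1 dB, -129.7°; ω = 76: -5.1 dB, -106.5°

At s = jω = j25:
zero (s+25): 25 + j25 → |·| = √(25²+25²) = √1250 ≈ 35.355, ∠ = arctan(25/25) ≈ 45.00°
quadratic: (j25)² + 2.32·j25 + 4 = -621 + j58 → |·| ≈ 623.7, ∠ ≈ 174.66°
|L| = 40 · 35.355 / 623.7 ≈ 2.2674
Gain = 20 log₁₀(2.2674) ≈ 7.11 dB
∠L = 45.00° − 174.66° = -129.66°

At s = jω = j76:
zero (s+25): 25 + j76 → |·| = √(25²+76²) = √6401 ≈ 80.006, ∠ = arctan(76/25) ≈ 71.79°
quadratic: (j76)² + 2.32·j76 + 4 = -5772 + j176.32 → |·| ≈ 5774.7, ∠ ≈ 178.25°
|L| = 40 · 80.006 / 5774.7 ≈ 0.55418
Gain = 20 log₁₀(0.55418) ≈ -5.13 dB
∠L = 71.79° − 178.25° = -106.46°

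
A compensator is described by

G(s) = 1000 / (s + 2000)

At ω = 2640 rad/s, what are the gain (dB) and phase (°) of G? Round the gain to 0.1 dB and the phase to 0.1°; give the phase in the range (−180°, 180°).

-10.4 dB, -52.9°

At s = jω = j2640:
pole (s+2000): 2000 + j2640 → |·| = √(2000²+2640²) = √10969600 ≈ 3312, ∠ = arctan(2640/2000) ≈ 52.85°
|G| = 1000 / 3312 ≈ 0.30193
Gain = 20 log₁₀(0.30193) ≈ -10.40 dB
∠G = 0.00° − 52.85° = -52.85°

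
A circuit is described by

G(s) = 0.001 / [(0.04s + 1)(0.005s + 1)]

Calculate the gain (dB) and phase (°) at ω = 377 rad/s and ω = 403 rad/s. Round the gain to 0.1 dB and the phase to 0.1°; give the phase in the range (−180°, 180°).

ω = 377: -90.2 dB, -148.3°; ω = 403: -91.2 dB, -150.1°

At ω = 377 rad/s:
pole (1 + j377·0.04) = 1 + j15.08 → |·| ≈ 15.113, ∠ ≈ 86.21°
pole (1 + j377·0.005) = 1 + j1.885 → |·| ≈ 2.1338, ∠ ≈ 62.05°
|G| = 0.001 · 1 / (15.113 · 2.1338) ≈ 3.101e-05
Gain = 20 log₁₀(3.101e-05) ≈ -90.17 dB
∠G = (0°) − (86.21° + 62.05°) = -148.26°

At ω = 403 rad/s:
pole (1 + j403·0.04) = 1 + j16.12 → |·| ≈ 16.151, ∠ ≈ 86.45°
pole (1 + j403·0.005) = 1 + j2.015 → |·| ≈ 2.2495, ∠ ≈ 63.61°
|G| = 0.001 · 1 / (16.151 · 2.2495) ≈ 2.7524e-05
Gain = 20 log₁₀(2.7524e-05) ≈ -91.21 dB
∠G = (0°) − (86.45° + 63.61°) = -150.06°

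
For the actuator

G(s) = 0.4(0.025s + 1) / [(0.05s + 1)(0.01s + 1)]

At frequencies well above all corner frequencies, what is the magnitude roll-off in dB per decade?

-20 dB/decade

Each pole contributes −20 dB/decade at high frequency; each zero contributes +20 dB/decade.
Net: 1 zero(s) − 2 pole(s) → -20 dB/decade.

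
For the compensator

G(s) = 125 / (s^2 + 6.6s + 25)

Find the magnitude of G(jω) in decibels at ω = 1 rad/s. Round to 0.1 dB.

At s = jω = j1:
quadratic: (j1)² + 6.6·j1 + 25 = 24 + j6.6 → |·| ≈ 24.891, ∠ ≈ 15.38°
|G| = 125 / 24.891 ≈ 5.0219
Gain = 20 log₁₀(5.0219) ≈ 14.02 dB

14.0 dB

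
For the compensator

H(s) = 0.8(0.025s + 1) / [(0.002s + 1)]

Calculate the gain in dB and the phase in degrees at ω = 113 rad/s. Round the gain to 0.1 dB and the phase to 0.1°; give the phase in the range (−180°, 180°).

7.4 dB, 57.8°

At ω = 113 rad/s:
zero (1 + j113·0.025) = 1 + j2.825 → |·| ≈ 2.9968, ∠ ≈ 70.51°
pole (1 + j113·0.002) = 1 + j0.226 → |·| ≈ 1.0252, ∠ ≈ 12.73°
|H| = 0.8 · 2.9968 / (1.0252) ≈ 2.3385
Gain = 20 log₁₀(2.3385) ≈ 7.38 dB
∠H = (70.51°) − (12.73°) = 57.78°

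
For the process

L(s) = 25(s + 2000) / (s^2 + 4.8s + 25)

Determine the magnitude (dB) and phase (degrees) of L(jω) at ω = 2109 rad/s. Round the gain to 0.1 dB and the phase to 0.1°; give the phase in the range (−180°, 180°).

At s = jω = j2109:
zero (s+2000): 2000 + j2109 → |·| = √(2000²+2109²) = √8447881 ≈ 2906.5, ∠ = arctan(2109/2000) ≈ 46.52°
quadratic: (j2109)² + 4.8·j2109 + 25 = -4447856 + j10123.2 → |·| ≈ 4.4479e+06, ∠ ≈ 179.87°
|L| = 25 · 2906.5 / 4.4479e+06 ≈ 0.016336
Gain = 20 log₁₀(0.016336) ≈ -35.74 dB
∠L = 46.52° − 179.87° = -133.35°

-35.7 dB, -133.4°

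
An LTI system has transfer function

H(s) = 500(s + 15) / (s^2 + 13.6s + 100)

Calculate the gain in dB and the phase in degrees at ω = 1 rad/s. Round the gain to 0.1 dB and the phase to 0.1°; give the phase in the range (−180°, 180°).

At s = jω = j1:
zero (s+15): 15 + j1 → |·| = √(15²+1²) = √226 ≈ 15.033, ∠ = arctan(1/15) ≈ 3.81°
quadratic: (j1)² + 13.6·j1 + 100 = 99 + j13.6 → |·| ≈ 99.93, ∠ ≈ 7.82°
|H| = 500 · 15.033 / 99.93 ≈ 75.218
Gain = 20 log₁₀(75.218) ≈ 37.53 dB
∠H = 3.81° − 7.82° = -4.01°

37.5 dB, -4.0°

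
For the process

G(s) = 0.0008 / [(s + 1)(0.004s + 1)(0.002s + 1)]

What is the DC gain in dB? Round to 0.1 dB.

G(0) = 0.0008 · 1 / 1 = 0.0008
20 log₁₀(0.0008) ≈ -61.94 dB

-61.9 dB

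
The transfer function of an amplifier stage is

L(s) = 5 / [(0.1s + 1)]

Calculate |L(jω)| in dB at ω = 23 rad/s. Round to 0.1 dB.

6.0 dB

At ω = 23 rad/s:
pole (1 + j23·0.1) = 1 + j2.3 → |·| ≈ 2.508, ∠ ≈ 66.50°
|L| = 5 · 1 / (2.508) ≈ 1.9936
Gain = 20 log₁₀(1.9936) ≈ 5.99 dB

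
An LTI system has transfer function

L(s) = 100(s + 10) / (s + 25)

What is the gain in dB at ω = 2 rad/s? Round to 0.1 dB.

32.2 dB

At s = jω = j2:
zero (s+10): 10 + j2 → |·| = √(10²+2²) = √104 ≈ 10.198, ∠ = arctan(2/10) ≈ 11.31°
pole (s+25): 25 + j2 → |·| = √(25²+2²) = √629 ≈ 25.08, ∠ = arctan(2/25) ≈ 4.57°
|L| = 100 · 10.198 / 25.08 ≈ 40.662
Gain = 20 log₁₀(40.662) ≈ 32.18 dB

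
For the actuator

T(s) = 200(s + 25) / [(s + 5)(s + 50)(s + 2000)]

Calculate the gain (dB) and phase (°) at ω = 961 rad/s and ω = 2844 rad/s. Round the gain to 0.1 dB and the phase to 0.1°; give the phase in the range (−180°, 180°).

At s = jω = j961:
zero (s+25): 25 + j961 → |·| = √(25²+961²) = √924146 ≈ 961.33, ∠ = arctan(961/25) ≈ 88.51°
pole (s+5): 5 + j961 → |·| = √(5²+961²) = √923546 ≈ 961.01, ∠ = arctan(961/5) ≈ 89.70°
pole (s+50): 50 + j961 → |·| = √(50²+961²) = √926021 ≈ 962.3, ∠ = arctan(961/50) ≈ 87.02°
pole (s+2000): 2000 + j961 → |·| = √(2000²+961²) = √4923521 ≈ 2218.9, ∠ = arctan(961/2000) ≈ 25.66°
|T| = 200 · 961.33 / 2.052e+09 ≈ 9.3697e-05
Gain = 20 log₁₀(9.3697e-05) ≈ -80.57 dB
∠T = 88.51° − 202.38° = -113.87°

At s = jω = j2844:
zero (s+25): 25 + j2844 → |·| = √(25²+2844²) = √8088961 ≈ 2844.1, ∠ = arctan(2844/25) ≈ 89.50°
pole (s+5): 5 + j2844 → |·| = √(5²+2844²) = √8088361 ≈ 2844, ∠ = arctan(2844/5) ≈ 89.90°
pole (s+50): 50 + j2844 → |·| = √(50²+2844²) = √8090836 ≈ 2844.4, ∠ = arctan(2844/50) ≈ 88.99°
pole (s+2000): 2000 + j2844 → |·| = √(2000²+2844²) = √12088336 ≈ 3476.8, ∠ = arctan(2844/2000) ≈ 54.88°
|T| = 200 · 2844.1 / 2.8125e+10 ≈ 2.0225e-05
Gain = 20 log₁₀(2.0225e-05) ≈ -93.88 dB
∠T = 89.50° − 233.77° = -144.27°

ω = 961: -80.6 dB, -113.9°; ω = 2844: -93.9 dB, -144.3°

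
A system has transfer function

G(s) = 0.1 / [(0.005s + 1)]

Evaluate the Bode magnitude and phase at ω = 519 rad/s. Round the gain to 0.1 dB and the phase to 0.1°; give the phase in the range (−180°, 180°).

At ω = 519 rad/s:
pole (1 + j519·0.005) = 1 + j2.595 → |·| ≈ 2.781, ∠ ≈ 68.93°
|G| = 0.1 · 1 / (2.781) ≈ 0.035958
Gain = 20 log₁₀(0.035958) ≈ -28.88 dB
∠G = (0°) − (68.93°) = -68.93°

-28.9 dB, -68.9°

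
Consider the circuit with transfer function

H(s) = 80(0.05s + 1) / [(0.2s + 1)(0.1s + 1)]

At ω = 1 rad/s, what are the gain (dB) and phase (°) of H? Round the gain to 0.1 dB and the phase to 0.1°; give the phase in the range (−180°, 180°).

37.9 dB, -14.2°

At ω = 1 rad/s:
zero (1 + j1·0.05) = 1 + j0.05 → |·| ≈ 1.0012, ∠ ≈ 2.86°
pole (1 + j1·0.2) = 1 + j0.2 → |·| ≈ 1.0198, ∠ ≈ 11.31°
pole (1 + j1·0.1) = 1 + j0.1 → |·| ≈ 1.005, ∠ ≈ 5.71°
|H| = 80 · 1.0012 / (1.0198 · 1.005) ≈ 78.15
Gain = 20 log₁₀(78.15) ≈ 37.86 dB
∠H = (2.86°) − (11.31° + 5.71°) = -14.16°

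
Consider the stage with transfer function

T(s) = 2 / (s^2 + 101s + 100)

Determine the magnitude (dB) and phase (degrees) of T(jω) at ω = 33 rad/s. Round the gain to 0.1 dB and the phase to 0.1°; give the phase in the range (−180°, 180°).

Substitute s = j33:
Numerator: 2 = 2 + j0
Denominator: (j33)^2 + 101(j33) + 100 = -989 + j3333
|N| = √(2² + 0²) ≈ 2, ∠N ≈ 0.00°
|D| = √(989² + 3333²) ≈ 3476.6, ∠D ≈ 106.53°
|T| = 2 / 3476.6 ≈ 0.00057527
Gain = 20 log₁₀(0.00057527) ≈ -64.80 dB
∠T = 0.00° − 106.53° = -106.53°

-64.8 dB, -106.5°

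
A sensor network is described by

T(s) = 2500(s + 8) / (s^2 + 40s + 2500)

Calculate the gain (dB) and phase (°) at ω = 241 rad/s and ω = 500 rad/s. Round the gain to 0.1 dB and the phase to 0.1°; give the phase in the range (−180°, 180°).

ω = 241: 20.6 dB, -82.1°; ω = 500: 14.0 dB, -86.3°

At s = jω = j241:
zero (s+8): 8 + j241 → |·| = √(8²+241²) = √58145 ≈ 241.13, ∠ = arctan(241/8) ≈ 88.10°
quadratic: (j241)² + 40·j241 + 2500 = -55581 + j9640 → |·| ≈ 56411, ∠ ≈ 170.16°
|T| = 2500 · 241.13 / 56411 ≈ 10.686
Gain = 20 log₁₀(10.686) ≈ 20.58 dB
∠T = 88.10° − 170.16° = -82.06°

At s = jω = j500:
zero (s+8): 8 + j500 → |·| = √(8²+500²) = √250064 ≈ 500.06, ∠ = arctan(500/8) ≈ 89.08°
quadratic: (j500)² + 40·j500 + 2500 = -247500 + j20000 → |·| ≈ 2.4831e+05, ∠ ≈ 175.38°
|T| = 2500 · 500.06 / 2.4831e+05 ≈ 5.0346
Gain = 20 log₁₀(5.0346) ≈ 14.04 dB
∠T = 89.08° − 175.38° = -86.30°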